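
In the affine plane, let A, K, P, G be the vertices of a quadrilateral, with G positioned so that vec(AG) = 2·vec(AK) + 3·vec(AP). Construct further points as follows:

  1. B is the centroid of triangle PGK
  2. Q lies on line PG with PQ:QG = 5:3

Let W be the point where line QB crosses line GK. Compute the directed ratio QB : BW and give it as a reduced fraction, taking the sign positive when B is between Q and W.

QB:BW = 1/8

Set A = (0, 0), K = (1, 0), P = (0, 1), G = (2, 3); any affine frame gives the same invariant.
1. B is the centroid of triangle PGK ⇒ B = (1, 4/3)
2. Q lies on line PG with PQ:QG = 5:3 ⇒ Q = (5/4, 9/4)
line QB meets GK at W = (-1, -6)
B = Q + t·(W−Q) with t = 1/9, so QB:BW = 1/9:8/9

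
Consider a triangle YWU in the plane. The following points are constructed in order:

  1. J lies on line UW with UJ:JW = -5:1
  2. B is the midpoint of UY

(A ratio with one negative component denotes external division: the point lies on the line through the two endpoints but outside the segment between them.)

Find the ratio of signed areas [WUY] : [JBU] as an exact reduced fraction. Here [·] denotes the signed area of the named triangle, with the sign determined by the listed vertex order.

Assign Y = (0, 0), W = (1, 0), U = (0, 1) — the answer is frame-independent, so this choice is without loss of generality.
1. J lies on line UW with UJ:JW = -5:1 ⇒ J = (5/4, -1/4)
2. B is the midpoint of UY ⇒ B = (0, 1/2)
2·[WUY] = 1, 2·[JBU] = -5/8
[WUY]:[JBU] = 1:-5/8 = -8/5

[WUY]:[JBU] = -8/5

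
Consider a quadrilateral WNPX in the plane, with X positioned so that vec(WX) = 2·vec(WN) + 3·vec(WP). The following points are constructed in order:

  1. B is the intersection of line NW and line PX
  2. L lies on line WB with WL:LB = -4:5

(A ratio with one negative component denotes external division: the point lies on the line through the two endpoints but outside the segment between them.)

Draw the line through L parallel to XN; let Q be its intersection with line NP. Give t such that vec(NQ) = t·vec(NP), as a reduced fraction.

t = -9/4

Set W = (0, 0), N = (1, 0), P = (0, 1), X = (2, 3); any affine frame gives the same invariant.
1. B is the intersection of line NW and line PX ⇒ B = (-1, 0)
2. L lies on line WB with WL:LB = -4:5 ⇒ L = (4, 0)
through L parallel to XN: direction (-1, -3); meets NP at Q = (13/4, -9/4)
Q = N + t·(P−N) with t = -9/4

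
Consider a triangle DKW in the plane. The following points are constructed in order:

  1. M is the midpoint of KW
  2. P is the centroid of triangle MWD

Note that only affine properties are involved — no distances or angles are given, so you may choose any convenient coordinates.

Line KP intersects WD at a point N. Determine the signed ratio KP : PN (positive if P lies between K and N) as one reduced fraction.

Assign D = (0, 0), K = (1, 0), W = (0, 1) — the answer is frame-independent, so this choice is without loss of generality.
1. M is the midpoint of KW ⇒ M = (1/2, 1/2)
2. P is the centroid of triangle MWD ⇒ P = (1/6, 1/2)
line KP meets WD at N = (0, 3/5)
P = K + t·(N−K) with t = 5/6, so KP:PN = 5/6:1/6

KP:PN = 5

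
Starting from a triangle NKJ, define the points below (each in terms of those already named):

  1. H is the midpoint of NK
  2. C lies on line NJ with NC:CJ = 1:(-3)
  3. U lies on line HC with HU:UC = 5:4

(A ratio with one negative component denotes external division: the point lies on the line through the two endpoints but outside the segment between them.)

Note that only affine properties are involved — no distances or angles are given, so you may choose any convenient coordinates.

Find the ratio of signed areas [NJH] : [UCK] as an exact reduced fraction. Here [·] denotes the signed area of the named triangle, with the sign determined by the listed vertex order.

Set N = (0, 0), K = (1, 0), J = (0, 1); any affine frame gives the same invariant.
1. H is the midpoint of NK ⇒ H = (1/2, 0)
2. C lies on line NJ with NC:CJ = 1:(-3) ⇒ C = (0, -1/2)
3. U lies on line HC with HU:UC = 5:4 ⇒ U = (2/9, -5/18)
2·[NJH] = -1/2, 2·[UCK] = 1/9
[NJH]:[UCK] = -1/2:1/9 = -9/2

[NJH]:[UCK] = -9/2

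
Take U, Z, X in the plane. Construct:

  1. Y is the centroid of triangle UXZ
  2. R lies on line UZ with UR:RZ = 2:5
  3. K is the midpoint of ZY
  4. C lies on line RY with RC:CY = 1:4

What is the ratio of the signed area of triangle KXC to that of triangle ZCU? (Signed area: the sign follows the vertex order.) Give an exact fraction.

[KXC]:[ZCU] = 79/14

Set U = (0, 0), Z = (1, 0), X = (0, 1); any affine frame gives the same invariant.
1. Y is the centroid of triangle UXZ ⇒ Y = (1/3, 1/3)
2. R lies on line UZ with UR:RZ = 2:5 ⇒ R = (2/7, 0)
3. K is the midpoint of ZY ⇒ K = (2/3, 1/6)
4. C lies on line RY with RC:CY = 1:4 ⇒ C = (31/105, 1/15)
2·[KXC] = 79/210, 2·[ZCU] = 1/15
[KXC]:[ZCU] = 79/210:1/15 = 79/14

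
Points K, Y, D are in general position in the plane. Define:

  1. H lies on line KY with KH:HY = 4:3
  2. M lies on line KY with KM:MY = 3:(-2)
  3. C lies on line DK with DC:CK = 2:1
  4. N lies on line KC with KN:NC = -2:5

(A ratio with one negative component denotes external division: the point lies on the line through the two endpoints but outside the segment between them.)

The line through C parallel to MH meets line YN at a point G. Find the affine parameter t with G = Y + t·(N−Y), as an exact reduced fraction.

Choose coordinates K = (0, 0), Y = (1, 0), D = (0, 1).
1. H lies on line KY with KH:HY = 4:3 ⇒ H = (4/7, 0)
2. M lies on line KY with KM:MY = 3:(-2) ⇒ M = (3, 0)
3. C lies on line DK with DC:CK = 2:1 ⇒ C = (0, 1/3)
4. N lies on line KC with KN:NC = -2:5 ⇒ N = (0, -2/9)
through C parallel to MH: direction (-17/7, 0); meets YN at G = (5/2, 1/3)
G = Y + t·(N−Y) with t = -3/2

t = -3/2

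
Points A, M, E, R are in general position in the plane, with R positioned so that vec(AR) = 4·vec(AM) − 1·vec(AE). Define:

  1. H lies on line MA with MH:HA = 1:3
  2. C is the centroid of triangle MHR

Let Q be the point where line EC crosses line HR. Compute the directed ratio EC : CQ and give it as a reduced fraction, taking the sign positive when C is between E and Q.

EC:CQ = 29

Assign A = (0, 0), M = (1, 0), E = (0, 1), R = (4, -1) — the answer is frame-independent, so this choice is without loss of generality.
1. H lies on line MA with MH:HA = 1:3 ⇒ H = (3/4, 0)
2. C is the centroid of triangle MHR ⇒ C = (23/12, -1/3)
line EC meets HR at Q = (115/58, -11/29)
C = E + t·(Q−E) with t = 29/30, so EC:CQ = 29/30:1/30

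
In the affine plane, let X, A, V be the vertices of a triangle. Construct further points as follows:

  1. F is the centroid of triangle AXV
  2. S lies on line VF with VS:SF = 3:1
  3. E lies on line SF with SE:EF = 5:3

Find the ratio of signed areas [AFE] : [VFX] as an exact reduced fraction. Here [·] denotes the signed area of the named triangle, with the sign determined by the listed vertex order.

Choose coordinates X = (0, 0), A = (1, 0), V = (0, 1).
1. F is the centroid of triangle AXV ⇒ F = (1/3, 1/3)
2. S lies on line VF with VS:SF = 3:1 ⇒ S = (1/4, 1/2)
3. E lies on line SF with SE:EF = 5:3 ⇒ E = (29/96, 19/48)
2·[AFE] = -1/32, 2·[VFX] = -1/3
[AFE]:[VFX] = -1/32:-1/3 = 3/32

[AFE]:[VFX] = 3/32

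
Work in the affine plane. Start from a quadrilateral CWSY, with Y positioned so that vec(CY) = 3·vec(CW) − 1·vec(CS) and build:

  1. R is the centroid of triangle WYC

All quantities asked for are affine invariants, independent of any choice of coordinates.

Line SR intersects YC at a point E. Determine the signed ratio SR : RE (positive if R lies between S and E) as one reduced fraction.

SR:RE = 8

Work in coordinates with C = (0, 0), W = (1, 0), S = (0, 1), Y = (3, -1).
1. R is the centroid of triangle WYC ⇒ R = (4/3, -1/3)
line SR meets YC at E = (3/2, -1/2)
R = S + t·(E−S) with t = 8/9, so SR:RE = 8/9:1/9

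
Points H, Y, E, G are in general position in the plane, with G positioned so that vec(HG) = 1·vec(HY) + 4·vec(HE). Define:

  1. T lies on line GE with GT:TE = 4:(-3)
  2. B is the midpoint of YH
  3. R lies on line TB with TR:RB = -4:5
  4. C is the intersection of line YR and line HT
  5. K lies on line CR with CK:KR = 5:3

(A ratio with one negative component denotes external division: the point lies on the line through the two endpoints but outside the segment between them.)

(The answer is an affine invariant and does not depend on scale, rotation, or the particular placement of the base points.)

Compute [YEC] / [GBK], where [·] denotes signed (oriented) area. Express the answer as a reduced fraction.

[YEC]:[GBK] = -58/111

Choose coordinates H = (0, 0), Y = (1, 0), E = (0, 1), G = (1, 4).
1. T lies on line GE with GT:TE = 4:(-3) ⇒ T = (-3, -8)
2. B is the midpoint of YH ⇒ B = (1/2, 0)
3. R lies on line TB with TR:RB = -4:5 ⇒ R = (-17, -40)
4. C is the intersection of line YR and line HT ⇒ C = (-5, -40/3)
5. K lies on line CR with CK:KR = 5:3 ⇒ K = (-25/2, -30)
2·[YEC] = 58/3, 2·[GBK] = -37
[YEC]:[GBK] = 58/3:-37 = -58/111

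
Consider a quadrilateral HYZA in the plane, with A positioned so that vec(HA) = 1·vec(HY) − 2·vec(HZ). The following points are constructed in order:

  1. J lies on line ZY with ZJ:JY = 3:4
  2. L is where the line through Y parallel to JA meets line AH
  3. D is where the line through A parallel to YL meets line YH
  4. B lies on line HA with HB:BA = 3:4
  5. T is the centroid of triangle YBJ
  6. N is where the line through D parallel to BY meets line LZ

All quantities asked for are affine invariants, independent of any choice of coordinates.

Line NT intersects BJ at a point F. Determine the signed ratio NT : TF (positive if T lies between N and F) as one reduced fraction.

Assign H = (0, 0), Y = (1, 0), Z = (0, 1), A = (1, -2) — the answer is frame-independent, so this choice is without loss of generality.
1. J lies on line ZY with ZJ:JY = 3:4 ⇒ J = (3/7, 4/7)
2. L is where the line through Y parallel to JA meets line AH ⇒ L = (9/5, -18/5)
3. D is where the line through A parallel to YL meets line YH ⇒ D = (5/9, 0)
4. B lies on line HA with HB:BA = 3:4 ⇒ B = (3/7, -6/7)
5. T is the centroid of triangle YBJ ⇒ T = (13/21, -2/21)
6. N is where the line through D parallel to BY meets line LZ ⇒ N = (33/73, -34/219)
line NT meets BJ at F = (3/7, -55/336)
T = N + t·(F−N) with t = -64/9, so NT:TF = -64/9:73/9

NT:TF = -64/73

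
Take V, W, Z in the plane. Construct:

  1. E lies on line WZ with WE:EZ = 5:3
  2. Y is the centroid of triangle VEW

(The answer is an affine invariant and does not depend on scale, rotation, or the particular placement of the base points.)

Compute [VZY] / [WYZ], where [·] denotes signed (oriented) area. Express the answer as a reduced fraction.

[VZY]:[WYZ] = 11/8

Choose coordinates V = (0, 0), W = (1, 0), Z = (0, 1).
1. E lies on line WZ with WE:EZ = 5:3 ⇒ E = (3/8, 5/8)
2. Y is the centroid of triangle VEW ⇒ Y = (11/24, 5/24)
2·[VZY] = -11/24, 2·[WYZ] = -1/3
[VZY]:[WYZ] = -11/24:-1/3 = 11/8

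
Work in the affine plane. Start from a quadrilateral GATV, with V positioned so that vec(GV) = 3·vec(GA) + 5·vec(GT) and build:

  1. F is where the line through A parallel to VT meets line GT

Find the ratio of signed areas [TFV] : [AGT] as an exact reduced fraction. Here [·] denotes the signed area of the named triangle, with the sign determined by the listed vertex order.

[TFV]:[AGT] = -7

Work in coordinates with G = (0, 0), A = (1, 0), T = (0, 1), V = (3, 5).
1. F is where the line through A parallel to VT meets line GT ⇒ F = (0, -4/3)
2·[TFV] = 7, 2·[AGT] = -1
[TFV]:[AGT] = 7:-1 = -7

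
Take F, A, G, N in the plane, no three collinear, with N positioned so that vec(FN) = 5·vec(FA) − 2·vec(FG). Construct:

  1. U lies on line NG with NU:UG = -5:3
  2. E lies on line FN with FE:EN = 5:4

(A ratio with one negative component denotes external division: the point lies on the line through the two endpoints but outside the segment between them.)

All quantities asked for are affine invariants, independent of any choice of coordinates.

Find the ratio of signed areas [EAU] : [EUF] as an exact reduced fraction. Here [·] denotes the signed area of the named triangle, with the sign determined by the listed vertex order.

Work in coordinates with F = (0, 0), A = (1, 0), G = (0, 1), N = (5, -2).
1. U lies on line NG with NU:UG = -5:3 ⇒ U = (-15/2, 11/2)
2. E lies on line FN with FE:EN = 5:4 ⇒ E = (25/9, -10/9)
2·[EAU] = -1/3, 2·[EUF] = 125/18
[EAU]:[EUF] = -1/3:125/18 = -6/125

[EAU]:[EUF] = -6/125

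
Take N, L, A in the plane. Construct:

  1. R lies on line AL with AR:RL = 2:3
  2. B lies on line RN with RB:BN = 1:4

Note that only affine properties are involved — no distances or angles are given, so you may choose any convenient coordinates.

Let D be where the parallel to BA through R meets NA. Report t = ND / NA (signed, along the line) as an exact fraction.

t = 5/4

Assign N = (0, 0), L = (1, 0), A = (0, 1) — the answer is frame-independent, so this choice is without loss of generality.
1. R lies on line AL with AR:RL = 2:3 ⇒ R = (2/5, 3/5)
2. B lies on line RN with RB:BN = 1:4 ⇒ B = (8/25, 12/25)
through R parallel to BA: direction (-8/25, 13/25); meets NA at D = (0, 5/4)
D = N + t·(A−N) with t = 5/4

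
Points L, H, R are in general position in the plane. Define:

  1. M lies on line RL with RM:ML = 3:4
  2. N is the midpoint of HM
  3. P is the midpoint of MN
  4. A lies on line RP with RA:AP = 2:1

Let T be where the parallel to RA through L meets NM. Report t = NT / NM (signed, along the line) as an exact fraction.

Assign L = (0, 0), H = (1, 0), R = (0, 1) — the answer is frame-independent, so this choice is without loss of generality.
1. M lies on line RL with RM:ML = 3:4 ⇒ M = (0, 4/7)
2. N is the midpoint of HM ⇒ N = (1/2, 2/7)
3. P is the midpoint of MN ⇒ P = (1/4, 3/7)
4. A lies on line RP with RA:AP = 2:1 ⇒ A = (1/6, 13/21)
through L parallel to RA: direction (1/6, -8/21); meets NM at T = (-1/3, 16/21)
T = N + t·(M−N) with t = 5/3

t = 5/3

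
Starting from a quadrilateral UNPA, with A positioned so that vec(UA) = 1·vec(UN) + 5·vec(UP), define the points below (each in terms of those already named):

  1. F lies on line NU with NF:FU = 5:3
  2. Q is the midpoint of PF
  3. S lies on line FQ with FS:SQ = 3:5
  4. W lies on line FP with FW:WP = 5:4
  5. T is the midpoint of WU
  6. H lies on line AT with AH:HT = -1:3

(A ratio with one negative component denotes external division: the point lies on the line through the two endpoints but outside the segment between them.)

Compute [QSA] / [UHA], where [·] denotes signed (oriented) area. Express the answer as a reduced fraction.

[QSA]:[UHA] = -45/4

Set U = (0, 0), N = (1, 0), P = (0, 1), A = (1, 5); any affine frame gives the same invariant.
1. F lies on line NU with NF:FU = 5:3 ⇒ F = (3/8, 0)
2. Q is the midpoint of PF ⇒ Q = (3/16, 1/2)
3. S lies on line FQ with FS:SQ = 3:5 ⇒ S = (39/128, 3/16)
4. W lies on line FP with FW:WP = 5:4 ⇒ W = (1/6, 5/9)
5. T is the midpoint of WU ⇒ T = (1/12, 5/18)
6. H lies on line AT with AH:HT = -1:3 ⇒ H = (35/24, 265/36)
2·[QSA] = 25/32, 2·[UHA] = -5/72
[QSA]:[UHA] = 25/32:-5/72 = -45/4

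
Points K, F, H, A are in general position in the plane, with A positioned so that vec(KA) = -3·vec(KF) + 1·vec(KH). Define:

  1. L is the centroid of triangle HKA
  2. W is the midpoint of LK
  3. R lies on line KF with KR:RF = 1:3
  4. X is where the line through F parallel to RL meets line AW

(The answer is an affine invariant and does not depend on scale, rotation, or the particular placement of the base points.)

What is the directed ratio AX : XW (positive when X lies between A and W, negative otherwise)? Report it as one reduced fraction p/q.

Choose coordinates K = (0, 0), F = (1, 0), H = (0, 1), A = (-3, 1).
1. L is the centroid of triangle HKA ⇒ L = (-1, 2/3)
2. W is the midpoint of LK ⇒ W = (-1/2, 1/3)
3. R lies on line KF with KR:RF = 1:3 ⇒ R = (1/4, 0)
4. X is where the line through F parallel to RL meets line AW ⇒ X = (5/4, -2/15)
X = A + t·(W−A) with t = 17/10, so AX:XW = t:(1−t) = 17/10:-7/10

AX:XW = -17/7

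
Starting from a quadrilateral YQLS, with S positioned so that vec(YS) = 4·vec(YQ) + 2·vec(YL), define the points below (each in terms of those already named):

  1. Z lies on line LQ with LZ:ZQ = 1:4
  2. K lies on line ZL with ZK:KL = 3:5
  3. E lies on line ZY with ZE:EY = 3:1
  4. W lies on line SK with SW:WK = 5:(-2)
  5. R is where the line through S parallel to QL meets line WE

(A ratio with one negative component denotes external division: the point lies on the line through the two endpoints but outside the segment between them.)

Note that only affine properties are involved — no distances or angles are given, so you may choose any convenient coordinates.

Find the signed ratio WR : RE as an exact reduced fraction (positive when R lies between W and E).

WR:RE = -100/69

Assign Y = (0, 0), Q = (1, 0), L = (0, 1), S = (4, 2) — the answer is frame-independent, so this choice is without loss of generality.
1. Z lies on line LQ with LZ:ZQ = 1:4 ⇒ Z = (1/5, 4/5)
2. K lies on line ZL with ZK:KL = 3:5 ⇒ K = (1/8, 7/8)
3. E lies on line ZY with ZE:EY = 3:1 ⇒ E = (1/20, 1/5)
4. W lies on line SK with SW:WK = 5:(-2) ⇒ W = (-59/24, 1/8)
5. R is where the line through S parallel to QL meets line WE ⇒ R = (1397/248, 91/248)
R = W + t·(E−W) with t = 100/31, so WR:RE = t:(1−t) = 100/31:-69/31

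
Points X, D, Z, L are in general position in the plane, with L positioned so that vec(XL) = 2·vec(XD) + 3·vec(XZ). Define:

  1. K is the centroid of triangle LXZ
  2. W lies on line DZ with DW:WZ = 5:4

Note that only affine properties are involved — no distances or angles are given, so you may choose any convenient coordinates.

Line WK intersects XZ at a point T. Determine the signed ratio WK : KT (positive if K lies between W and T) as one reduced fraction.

Assign X = (0, 0), D = (1, 0), Z = (0, 1), L = (2, 3) — the answer is frame-independent, so this choice is without loss of generality.
1. K is the centroid of triangle LXZ ⇒ K = (2/3, 4/3)
2. W lies on line DZ with DW:WZ = 5:4 ⇒ W = (4/9, 5/9)
line WK meets XZ at T = (0, -1)
K = W + t·(T−W) with t = -1/2, so WK:KT = -1/2:3/2

WK:KT = -1/3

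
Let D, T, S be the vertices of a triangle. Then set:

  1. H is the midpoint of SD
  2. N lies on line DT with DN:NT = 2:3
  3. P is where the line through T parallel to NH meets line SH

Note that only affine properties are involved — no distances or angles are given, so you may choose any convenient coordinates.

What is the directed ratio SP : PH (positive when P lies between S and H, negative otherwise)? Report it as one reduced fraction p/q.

SP:PH = -1/3

Work in coordinates with D = (0, 0), T = (1, 0), S = (0, 1).
1. H is the midpoint of SD ⇒ H = (0, 1/2)
2. N lies on line DT with DN:NT = 2:3 ⇒ N = (2/5, 0)
3. P is where the line through T parallel to NH meets line SH ⇒ P = (0, 5/4)
P = S + t·(H−S) with t = -1/2, so SP:PH = t:(1−t) = -1/2:3/2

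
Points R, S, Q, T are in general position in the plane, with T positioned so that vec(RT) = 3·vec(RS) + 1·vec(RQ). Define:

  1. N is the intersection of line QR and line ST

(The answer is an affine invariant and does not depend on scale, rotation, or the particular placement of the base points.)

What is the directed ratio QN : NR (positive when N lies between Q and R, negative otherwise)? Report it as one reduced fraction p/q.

Work in coordinates with R = (0, 0), S = (1, 0), Q = (0, 1), T = (3, 1).
1. N is the intersection of line QR and line ST ⇒ N = (0, -1/2)
N = Q + t·(R−Q) with t = 3/2, so QN:NR = t:(1−t) = 3/2:-1/2

QN:NR = -3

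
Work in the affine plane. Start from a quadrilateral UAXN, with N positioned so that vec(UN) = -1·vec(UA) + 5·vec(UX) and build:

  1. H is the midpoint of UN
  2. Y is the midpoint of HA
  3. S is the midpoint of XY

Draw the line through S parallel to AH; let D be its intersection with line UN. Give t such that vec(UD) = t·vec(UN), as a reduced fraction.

t = 2/5

Assign U = (0, 0), A = (1, 0), X = (0, 1), N = (-1, 5) — the answer is frame-independent, so this choice is without loss of generality.
1. H is the midpoint of UN ⇒ H = (-1/2, 5/2)
2. Y is the midpoint of HA ⇒ Y = (1/4, 5/4)
3. S is the midpoint of XY ⇒ S = (1/8, 9/8)
through S parallel to AH: direction (-3/2, 5/2); meets UN at D = (-2/5, 2)
D = U + t·(N−U) with t = 2/5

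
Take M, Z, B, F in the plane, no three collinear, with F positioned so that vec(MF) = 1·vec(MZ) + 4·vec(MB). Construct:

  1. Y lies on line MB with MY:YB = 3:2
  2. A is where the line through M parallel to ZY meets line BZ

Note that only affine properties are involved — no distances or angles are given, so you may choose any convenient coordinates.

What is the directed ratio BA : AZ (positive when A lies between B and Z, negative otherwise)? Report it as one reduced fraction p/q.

BA:AZ = -5/3

Choose coordinates M = (0, 0), Z = (1, 0), B = (0, 1), F = (1, 4).
1. Y lies on line MB with MY:YB = 3:2 ⇒ Y = (0, 3/5)
2. A is where the line through M parallel to ZY meets line BZ ⇒ A = (5/2, -3/2)
A = B + t·(Z−B) with t = 5/2, so BA:AZ = t:(1−t) = 5/2:-3/2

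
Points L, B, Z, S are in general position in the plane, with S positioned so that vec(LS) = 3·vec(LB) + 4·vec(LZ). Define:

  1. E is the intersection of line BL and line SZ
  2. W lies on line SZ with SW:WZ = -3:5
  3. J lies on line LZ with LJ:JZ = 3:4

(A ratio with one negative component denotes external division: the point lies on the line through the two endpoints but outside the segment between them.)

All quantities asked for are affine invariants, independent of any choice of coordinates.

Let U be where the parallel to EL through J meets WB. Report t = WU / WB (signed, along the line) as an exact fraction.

t = 113/119

Choose coordinates L = (0, 0), B = (1, 0), Z = (0, 1), S = (3, 4).
1. E is the intersection of line BL and line SZ ⇒ E = (-1, 0)
2. W lies on line SZ with SW:WZ = -3:5 ⇒ W = (15/2, 17/2)
3. J lies on line LZ with LJ:JZ = 3:4 ⇒ J = (0, 3/7)
through J parallel to EL: direction (1, 0); meets WB at U = (158/119, 3/7)
U = W + t·(B−W) with t = 113/119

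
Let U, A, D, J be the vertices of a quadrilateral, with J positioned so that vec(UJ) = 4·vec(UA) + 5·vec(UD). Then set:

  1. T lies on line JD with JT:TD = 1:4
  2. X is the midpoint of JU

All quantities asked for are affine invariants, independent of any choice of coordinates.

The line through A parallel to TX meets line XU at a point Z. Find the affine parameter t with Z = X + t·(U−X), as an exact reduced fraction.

t = -13/4

Choose coordinates U = (0, 0), A = (1, 0), D = (0, 1), J = (4, 5).
1. T lies on line JD with JT:TD = 1:4 ⇒ T = (16/5, 21/5)
2. X is the midpoint of JU ⇒ X = (2, 5/2)
through A parallel to TX: direction (-6/5, -17/10); meets XU at Z = (17/2, 85/8)
Z = X + t·(U−X) with t = -13/4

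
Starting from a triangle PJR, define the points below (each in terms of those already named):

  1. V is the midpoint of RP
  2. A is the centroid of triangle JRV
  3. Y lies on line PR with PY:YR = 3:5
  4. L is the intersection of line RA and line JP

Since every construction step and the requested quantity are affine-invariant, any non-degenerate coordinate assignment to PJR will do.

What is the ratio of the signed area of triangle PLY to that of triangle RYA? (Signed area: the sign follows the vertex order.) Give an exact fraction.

[PLY]:[RYA] = 6/5

Choose coordinates P = (0, 0), J = (1, 0), R = (0, 1).
1. V is the midpoint of RP ⇒ V = (0, 1/2)
2. A is the centroid of triangle JRV ⇒ A = (1/3, 1/2)
3. Y lies on line PR with PY:YR = 3:5 ⇒ Y = (0, 3/8)
4. L is the intersection of line RA and line JP ⇒ L = (2/3, 0)
2·[PLY] = 1/4, 2·[RYA] = 5/24
[PLY]:[RYA] = 1/4:5/24 = 6/5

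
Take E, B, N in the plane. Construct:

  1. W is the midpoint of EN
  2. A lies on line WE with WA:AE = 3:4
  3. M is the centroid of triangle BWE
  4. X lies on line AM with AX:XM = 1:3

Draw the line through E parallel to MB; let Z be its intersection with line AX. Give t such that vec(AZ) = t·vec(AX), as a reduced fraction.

Assign E = (0, 0), B = (1, 0), N = (0, 1) — the answer is frame-independent, so this choice is without loss of generality.
1. W is the midpoint of EN ⇒ W = (0, 1/2)
2. A lies on line WE with WA:AE = 3:4 ⇒ A = (0, 2/7)
3. M is the centroid of triangle BWE ⇒ M = (1/3, 1/6)
4. X lies on line AM with AX:XM = 1:3 ⇒ X = (1/12, 43/168)
through E parallel to MB: direction (2/3, -1/6); meets AX at Z = (8/3, -2/3)
Z = A + t·(X−A) with t = 32

t = 32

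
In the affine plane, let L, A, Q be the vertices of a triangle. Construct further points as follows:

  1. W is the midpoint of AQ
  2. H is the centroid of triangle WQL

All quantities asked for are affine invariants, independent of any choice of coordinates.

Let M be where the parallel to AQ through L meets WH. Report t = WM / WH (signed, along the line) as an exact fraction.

t = 3

Choose coordinates L = (0, 0), A = (1, 0), Q = (0, 1).
1. W is the midpoint of AQ ⇒ W = (1/2, 1/2)
2. H is the centroid of triangle WQL ⇒ H = (1/6, 1/2)
through L parallel to AQ: direction (-1, 1); meets WH at M = (-1/2, 1/2)
M = W + t·(H−W) with t = 3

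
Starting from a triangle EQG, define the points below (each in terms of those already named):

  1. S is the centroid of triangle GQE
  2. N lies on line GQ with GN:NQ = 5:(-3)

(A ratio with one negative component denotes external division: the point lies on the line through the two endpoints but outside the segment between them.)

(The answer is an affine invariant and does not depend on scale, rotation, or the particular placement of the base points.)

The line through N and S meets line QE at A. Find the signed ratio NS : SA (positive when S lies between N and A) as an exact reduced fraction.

Set E = (0, 0), Q = (1, 0), G = (0, 1); any affine frame gives the same invariant.
1. S is the centroid of triangle GQE ⇒ S = (1/3, 1/3)
2. N lies on line GQ with GN:NQ = 5:(-3) ⇒ N = (5/2, -3/2)
line NS meets QE at A = (8/11, 0)
S = N + t·(A−N) with t = 11/9, so NS:SA = 11/9:-2/9

NS:SA = -11/2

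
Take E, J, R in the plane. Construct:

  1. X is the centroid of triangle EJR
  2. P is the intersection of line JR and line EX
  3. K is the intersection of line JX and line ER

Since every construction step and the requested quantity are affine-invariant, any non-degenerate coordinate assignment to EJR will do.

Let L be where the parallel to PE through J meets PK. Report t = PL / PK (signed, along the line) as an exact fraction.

t = -2

Work in coordinates with E = (0, 0), J = (1, 0), R = (0, 1).
1. X is the centroid of triangle EJR ⇒ X = (1/3, 1/3)
2. P is the intersection of line JR and line EX ⇒ P = (1/2, 1/2)
3. K is the intersection of line JX and line ER ⇒ K = (0, 1/2)
through J parallel to PE: direction (-1/2, -1/2); meets PK at L = (3/2, 1/2)
L = P + t·(K−P) with t = -2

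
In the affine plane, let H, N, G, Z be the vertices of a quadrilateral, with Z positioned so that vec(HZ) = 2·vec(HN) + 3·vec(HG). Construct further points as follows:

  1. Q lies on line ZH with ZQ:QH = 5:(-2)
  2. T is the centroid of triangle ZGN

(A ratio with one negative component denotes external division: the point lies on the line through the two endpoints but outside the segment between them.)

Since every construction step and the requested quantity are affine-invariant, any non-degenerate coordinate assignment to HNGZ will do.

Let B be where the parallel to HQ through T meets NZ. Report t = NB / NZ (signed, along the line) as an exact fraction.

Choose coordinates H = (0, 0), N = (1, 0), G = (0, 1), Z = (2, 3).
1. Q lies on line ZH with ZQ:QH = 5:(-2) ⇒ Q = (-4/3, -2)
2. T is the centroid of triangle ZGN ⇒ T = (1, 4/3)
through T parallel to HQ: direction (-4/3, -2); meets NZ at B = (17/9, 8/3)
B = N + t·(Z−N) with t = 8/9

t = 8/9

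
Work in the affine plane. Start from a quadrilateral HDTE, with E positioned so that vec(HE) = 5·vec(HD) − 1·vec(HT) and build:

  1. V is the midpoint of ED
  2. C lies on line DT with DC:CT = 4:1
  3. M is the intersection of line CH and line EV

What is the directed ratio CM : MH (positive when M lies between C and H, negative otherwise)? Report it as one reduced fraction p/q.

CM:MH = 12/5

Work in coordinates with H = (0, 0), D = (1, 0), T = (0, 1), E = (5, -1).
1. V is the midpoint of ED ⇒ V = (3, -1/2)
2. C lies on line DT with DC:CT = 4:1 ⇒ C = (1/5, 4/5)
3. M is the intersection of line CH and line EV ⇒ M = (1/17, 4/17)
M = C + t·(H−C) with t = 12/17, so CM:MH = t:(1−t) = 12/17:5/17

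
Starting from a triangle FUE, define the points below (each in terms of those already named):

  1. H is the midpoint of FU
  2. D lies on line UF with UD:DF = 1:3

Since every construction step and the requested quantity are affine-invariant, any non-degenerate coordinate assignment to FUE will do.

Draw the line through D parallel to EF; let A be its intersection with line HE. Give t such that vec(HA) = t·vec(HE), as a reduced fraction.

Work in coordinates with F = (0, 0), U = (1, 0), E = (0, 1).
1. H is the midpoint of FU ⇒ H = (1/2, 0)
2. D lies on line UF with UD:DF = 1:3 ⇒ D = (3/4, 0)
through D parallel to EF: direction (0, -1); meets HE at A = (3/4, -1/2)
A = H + t·(E−H) with t = -1/2

t = -1/2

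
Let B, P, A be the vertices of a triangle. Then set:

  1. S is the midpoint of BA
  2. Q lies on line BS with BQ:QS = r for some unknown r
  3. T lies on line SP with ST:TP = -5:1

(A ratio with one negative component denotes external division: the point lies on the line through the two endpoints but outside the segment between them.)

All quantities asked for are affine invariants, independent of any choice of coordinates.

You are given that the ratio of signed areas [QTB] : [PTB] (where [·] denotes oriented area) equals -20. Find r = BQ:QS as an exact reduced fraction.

r = -4/5

Assign B = (0, 0), P = (1, 0), A = (0, 1) — the answer is frame-independent, so this choice is without loss of generality.
1. S is the midpoint of BA ⇒ S = (0, 1/2)
2. With BQ:QS = r, write λ = r/(r+1) so Q = B + λ·(S−B); Q is affine-linear in λ
3. T lies on line SP with ST:TP = -5:1 ⇒ T = (5/4, -1/8)
Every point depending on Q is an affine combination of Q and λ-independent points, so each such coordinate is linear in λ; the λ² term in each signed area is a multiple of (S−B)×(S−B) = 0, so 2·[QTB] and 2·[PTB] are each linear in λ. Evaluating at λ=0 and λ=1:
  2·[QTB] = -5/8·λ,   2·[PTB] = -1/8
So [QTB]:[PTB] = (-5/8·λ) / (-1/8). Setting this equal to -20:
  -5/8·λ = -20·(-1/8)  ⇒  λ = -4
Then r = λ/(1−λ) = (-4)/(5) = -4/5. Check: with r = -4/5, Q = (0, -2) and [QTB]:[PTB] = -20 as required.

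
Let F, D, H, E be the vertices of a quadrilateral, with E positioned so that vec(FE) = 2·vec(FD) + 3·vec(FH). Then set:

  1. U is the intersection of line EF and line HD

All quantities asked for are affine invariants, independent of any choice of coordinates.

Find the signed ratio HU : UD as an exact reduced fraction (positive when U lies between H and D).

Set F = (0, 0), D = (1, 0), H = (0, 1), E = (2, 3); any affine frame gives the same invariant.
1. U is the intersection of line EF and line HD ⇒ U = (2/5, 3/5)
U = H + t·(D−H) with t = 2/5, so HU:UD = t:(1−t) = 2/5:3/5

HU:UD = 2/3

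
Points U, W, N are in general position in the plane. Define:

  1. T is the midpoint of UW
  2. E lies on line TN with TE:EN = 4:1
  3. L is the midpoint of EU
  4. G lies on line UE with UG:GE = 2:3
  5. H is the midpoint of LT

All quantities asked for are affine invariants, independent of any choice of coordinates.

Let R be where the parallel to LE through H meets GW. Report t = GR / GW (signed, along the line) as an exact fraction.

Set U = (0, 0), W = (1, 0), N = (0, 1); any affine frame gives the same invariant.
1. T is the midpoint of UW ⇒ T = (1/2, 0)
2. E lies on line TN with TE:EN = 4:1 ⇒ E = (1/10, 4/5)
3. L is the midpoint of EU ⇒ L = (1/20, 2/5)
4. G lies on line UE with UG:GE = 2:3 ⇒ G = (1/25, 8/25)
5. H is the midpoint of LT ⇒ H = (11/40, 1/5)
through H parallel to LE: direction (1/20, 2/5); meets GW at R = (7/25, 6/25)
R = G + t·(W−G) with t = 1/4

t = 1/4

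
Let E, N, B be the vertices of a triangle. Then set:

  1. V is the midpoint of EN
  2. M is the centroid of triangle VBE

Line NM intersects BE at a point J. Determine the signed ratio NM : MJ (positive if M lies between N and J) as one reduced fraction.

NM:MJ = 5

Choose coordinates E = (0, 0), N = (1, 0), B = (0, 1).
1. V is the midpoint of EN ⇒ V = (1/2, 0)
2. M is the centroid of triangle VBE ⇒ M = (1/6, 1/3)
line NM meets BE at J = (0, 2/5)
M = N + t·(J−N) with t = 5/6, so NM:MJ = 5/6:1/6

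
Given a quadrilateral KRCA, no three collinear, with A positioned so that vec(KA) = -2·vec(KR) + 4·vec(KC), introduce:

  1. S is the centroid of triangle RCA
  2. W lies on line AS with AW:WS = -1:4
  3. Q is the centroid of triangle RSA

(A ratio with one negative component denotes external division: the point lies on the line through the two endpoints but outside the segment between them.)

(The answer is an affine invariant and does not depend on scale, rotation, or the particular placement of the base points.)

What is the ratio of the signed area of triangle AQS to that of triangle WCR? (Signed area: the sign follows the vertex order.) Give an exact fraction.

Set K = (0, 0), R = (1, 0), C = (0, 1), A = (-2, 4); any affine frame gives the same invariant.
1. S is the centroid of triangle RCA ⇒ S = (-1/3, 5/3)
2. W lies on line AS with AW:WS = -1:4 ⇒ W = (-23/9, 43/9)
3. Q is the centroid of triangle RSA ⇒ Q = (-4/9, 17/9)
2·[AQS] = -1/9, 2·[WCR] = 11/9
[AQS]:[WCR] = -1/9:11/9 = -1/11

[AQS]:[WCR] = -1/11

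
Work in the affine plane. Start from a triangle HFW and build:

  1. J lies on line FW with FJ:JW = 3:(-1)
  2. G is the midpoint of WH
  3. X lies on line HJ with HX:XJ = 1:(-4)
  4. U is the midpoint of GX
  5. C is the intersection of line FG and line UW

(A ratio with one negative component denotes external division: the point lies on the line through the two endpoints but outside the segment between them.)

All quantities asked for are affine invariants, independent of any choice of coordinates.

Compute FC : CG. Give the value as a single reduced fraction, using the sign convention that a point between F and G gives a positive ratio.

Work in coordinates with H = (0, 0), F = (1, 0), W = (0, 1).
1. J lies on line FW with FJ:JW = 3:(-1) ⇒ J = (-1/2, 3/2)
2. G is the midpoint of WH ⇒ G = (0, 1/2)
3. X lies on line HJ with HX:XJ = 1:(-4) ⇒ X = (1/6, -1/2)
4. U is the midpoint of GX ⇒ U = (1/12, 0)
5. C is the intersection of line FG and line UW ⇒ C = (1/23, 11/23)
C = F + t·(G−F) with t = 22/23, so FC:CG = t:(1−t) = 22/23:1/23

FC:CG = 22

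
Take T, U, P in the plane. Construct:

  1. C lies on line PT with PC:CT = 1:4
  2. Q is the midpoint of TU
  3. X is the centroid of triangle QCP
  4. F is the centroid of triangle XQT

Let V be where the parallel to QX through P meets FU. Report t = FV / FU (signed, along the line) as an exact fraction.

Set T = (0, 0), U = (1, 0), P = (0, 1); any affine frame gives the same invariant.
1. C lies on line PT with PC:CT = 1:4 ⇒ C = (0, 4/5)
2. Q is the midpoint of TU ⇒ Q = (1/2, 0)
3. X is the centroid of triangle QCP ⇒ X = (1/6, 3/5)
4. F is the centroid of triangle XQT ⇒ F = (2/9, 1/5)
through P parallel to QX: direction (-1/3, 3/5); meets FU at V = (13/27, 2/15)
V = F + t·(U−F) with t = 1/3

t = 1/3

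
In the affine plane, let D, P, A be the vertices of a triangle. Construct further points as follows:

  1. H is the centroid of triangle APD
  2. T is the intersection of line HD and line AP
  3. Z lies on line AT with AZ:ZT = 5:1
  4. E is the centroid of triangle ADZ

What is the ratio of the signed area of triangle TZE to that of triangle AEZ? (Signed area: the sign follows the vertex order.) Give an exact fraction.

Assign D = (0, 0), P = (1, 0), A = (0, 1) — the answer is frame-independent, so this choice is without loss of generality.
1. H is the centroid of triangle APD ⇒ H = (1/3, 1/3)
2. T is the intersection of line HD and line AP ⇒ T = (1/2, 1/2)
3. Z lies on line AT with AZ:ZT = 5:1 ⇒ Z = (5/12, 7/12)
4. E is the centroid of triangle ADZ ⇒ E = (5/36, 19/36)
2·[TZE] = 1/36, 2·[AEZ] = 5/36
[TZE]:[AEZ] = 1/36:5/36 = 1/5

[TZE]:[AEZ] = 1/5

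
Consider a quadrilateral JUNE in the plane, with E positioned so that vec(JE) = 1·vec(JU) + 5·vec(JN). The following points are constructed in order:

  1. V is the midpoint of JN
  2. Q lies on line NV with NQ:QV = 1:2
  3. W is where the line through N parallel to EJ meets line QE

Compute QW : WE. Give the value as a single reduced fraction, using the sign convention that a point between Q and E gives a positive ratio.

Assign J = (0, 0), U = (1, 0), N = (0, 1), E = (1, 5) — the answer is frame-independent, so this choice is without loss of generality.
1. V is the midpoint of JN ⇒ V = (0, 1/2)
2. Q lies on line NV with NQ:QV = 1:2 ⇒ Q = (0, 5/6)
3. W is where the line through N parallel to EJ meets line QE ⇒ W = (-1/5, 0)
W = Q + t·(E−Q) with t = -1/5, so QW:WE = t:(1−t) = -1/5:6/5

QW:WE = -1/6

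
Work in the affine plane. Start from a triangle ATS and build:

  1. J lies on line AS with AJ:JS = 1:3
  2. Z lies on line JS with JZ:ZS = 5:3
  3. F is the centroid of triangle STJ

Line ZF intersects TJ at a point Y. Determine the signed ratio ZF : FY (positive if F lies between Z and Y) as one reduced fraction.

ZF:FY = 7/8

Set A = (0, 0), T = (1, 0), S = (0, 1); any affine frame gives the same invariant.
1. J lies on line AS with AJ:JS = 1:3 ⇒ J = (0, 1/4)
2. Z lies on line JS with JZ:ZS = 5:3 ⇒ Z = (0, 23/32)
3. F is the centroid of triangle STJ ⇒ F = (1/3, 5/12)
line ZF meets TJ at Y = (5/7, 1/14)
F = Z + t·(Y−Z) with t = 7/15, so ZF:FY = 7/15:8/15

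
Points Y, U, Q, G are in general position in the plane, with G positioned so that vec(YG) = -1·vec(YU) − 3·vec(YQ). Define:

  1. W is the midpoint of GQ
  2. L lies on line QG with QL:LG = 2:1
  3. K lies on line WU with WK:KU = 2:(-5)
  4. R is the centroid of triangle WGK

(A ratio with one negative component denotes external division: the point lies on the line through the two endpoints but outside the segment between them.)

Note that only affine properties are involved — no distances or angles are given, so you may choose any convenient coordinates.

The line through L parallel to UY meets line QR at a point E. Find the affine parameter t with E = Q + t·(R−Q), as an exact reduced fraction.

Set Y = (0, 0), U = (1, 0), Q = (0, 1), G = (-1, -3); any affine frame gives the same invariant.
1. W is the midpoint of GQ ⇒ W = (-1/2, -1)
2. L lies on line QG with QL:LG = 2:1 ⇒ L = (-2/3, -5/3)
3. K lies on line WU with WK:KU = 2:(-5) ⇒ K = (-3/2, -5/3)
4. R is the centroid of triangle WGK ⇒ R = (-1, -17/9)
through L parallel to UY: direction (-1, 0); meets QR at E = (-12/13, -5/3)
E = Q + t·(R−Q) with t = 12/13

t = 12/13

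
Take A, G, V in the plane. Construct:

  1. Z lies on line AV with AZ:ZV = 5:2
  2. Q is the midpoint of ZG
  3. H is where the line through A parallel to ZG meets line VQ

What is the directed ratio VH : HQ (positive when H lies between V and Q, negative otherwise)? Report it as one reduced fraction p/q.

VH:HQ = -7/5

Work in coordinates with A = (0, 0), G = (1, 0), V = (0, 1).
1. Z lies on line AV with AZ:ZV = 5:2 ⇒ Z = (0, 5/7)
2. Q is the midpoint of ZG ⇒ Q = (1/2, 5/14)
3. H is where the line through A parallel to ZG meets line VQ ⇒ H = (7/4, -5/4)
H = V + t·(Q−V) with t = 7/2, so VH:HQ = t:(1−t) = 7/2:-5/2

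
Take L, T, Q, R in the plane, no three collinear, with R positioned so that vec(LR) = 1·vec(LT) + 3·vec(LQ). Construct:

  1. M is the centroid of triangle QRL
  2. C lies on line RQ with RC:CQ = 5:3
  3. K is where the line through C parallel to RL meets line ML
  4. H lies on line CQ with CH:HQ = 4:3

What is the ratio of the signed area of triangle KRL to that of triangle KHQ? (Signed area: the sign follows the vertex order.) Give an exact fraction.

Work in coordinates with L = (0, 0), T = (1, 0), Q = (0, 1), R = (1, 3).
1. M is the centroid of triangle QRL ⇒ M = (1/3, 4/3)
2. C lies on line RQ with RC:CQ = 5:3 ⇒ C = (3/8, 7/4)
3. K is where the line through C parallel to RL meets line ML ⇒ K = (5/8, 5/2)
4. H lies on line CQ with CH:HQ = 4:3 ⇒ H = (9/56, 37/28)
2·[KRL] = -5/8, 2·[KHQ] = -9/224
[KRL]:[KHQ] = -5/8:-9/224 = 140/9

[KRL]:[KHQ] = 140/9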